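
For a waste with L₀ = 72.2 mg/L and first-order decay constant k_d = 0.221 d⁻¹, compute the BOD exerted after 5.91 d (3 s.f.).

y_t = L₀(1 − e^(−k_d t)) = 72.2 × (1 − e^(−0.221×5.91))
= 72.2 × (1 − 0.2709) = 72.2 × 0.7291 = 52.64 mg/L.

y ≈ 52.6 mg/L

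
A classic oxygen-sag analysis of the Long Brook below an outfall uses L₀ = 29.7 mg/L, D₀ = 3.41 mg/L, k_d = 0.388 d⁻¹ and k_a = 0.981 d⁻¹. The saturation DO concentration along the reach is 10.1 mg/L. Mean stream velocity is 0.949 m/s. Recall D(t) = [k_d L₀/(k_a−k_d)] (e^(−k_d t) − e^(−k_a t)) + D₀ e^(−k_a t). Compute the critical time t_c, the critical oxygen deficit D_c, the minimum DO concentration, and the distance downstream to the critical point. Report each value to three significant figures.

t_c = [1/(k_a−k_d)] ln[(k_a/k_d)(1 − D₀(k_a−k_d)/(k_d L₀))]
= [1/(0.981−0.388)] ln[(0.981/0.388)(1 − 3.41×0.5930/(0.388×29.7))]
= (1/0.5930) ln[2.528 × 0.8245] = 1.686 × ln(2.085) = 1.686 × 0.7346 = 1.239 d.
D_c = (k_d/k_a) L₀ e^(−k_d t_c) = (0.388/0.981) × 29.7 × e^(−0.388×1.239) = 0.3955 × 29.7 × 0.6184 = 7.264 mg/L.
Minimum DO = C_s − D_c = 10.1 − 7.264 = 2.836 mg/L.
x_c = v t_c = 0.949 m/s × 1.239 d × 86400 s/d = 101600 m ≈ 102 km.

t_c ≈ 1.24 d; D_c ≈ 7.26 mg/L; min DO ≈ 2.84 mg/L; x_c ≈ 102 km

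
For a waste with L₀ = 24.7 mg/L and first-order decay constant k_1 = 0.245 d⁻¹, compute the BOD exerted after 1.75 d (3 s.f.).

y_t = L₀(1 − e^(−k_1 t)) = 24.7 × (1 − e^(−0.245×1.75))
= 24.7 × (1 − 0.6513) = 24.7 × 0.3487 = 8.612 mg/L.

y ≈ 8.61 mg/L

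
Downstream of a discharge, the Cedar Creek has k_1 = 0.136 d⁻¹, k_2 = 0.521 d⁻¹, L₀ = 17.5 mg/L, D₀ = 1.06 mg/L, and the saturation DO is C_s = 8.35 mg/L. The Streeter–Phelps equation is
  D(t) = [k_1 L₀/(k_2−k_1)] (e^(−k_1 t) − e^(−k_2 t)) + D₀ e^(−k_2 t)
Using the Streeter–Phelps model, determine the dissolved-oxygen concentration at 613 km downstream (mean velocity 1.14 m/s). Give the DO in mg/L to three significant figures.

Travel time t = x/v = 613 km / (1.14 m/s) = 613000 m / 1.14 m/s = 537700 s = 6.224 d.
k_1 L₀/(k_2−k_1) = 0.136×17.5/(0.521−0.136) = 2.380/0.3850 = 6.182 mg/L.
e^(−k_1 t) = e^(−0.136×6.224) = 0.4290; e^(−k_2 t) = e^(−0.521×6.224) = 0.03907.
D = 6.182 × (0.4290 − 0.03907) + 1.06 × 0.03907 = 2.410 + 0.04141 = 2.452 mg/L.
DO = C_s − D = 8.35 − 2.452 = 5.898 mg/L.

DO ≈ 5.90 mg/L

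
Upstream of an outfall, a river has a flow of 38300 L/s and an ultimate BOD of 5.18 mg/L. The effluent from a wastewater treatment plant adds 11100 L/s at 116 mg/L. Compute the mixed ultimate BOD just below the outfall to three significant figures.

30.1 mg/L

Flow-weighted mixing: C = (Q_r C_r + Q_w C_w)/(Q_r + Q_w)
= (38300×5.18 + 11100×116)/(38300 + 11100) = 1.486×10^6/49400 = 30.08 mg/L.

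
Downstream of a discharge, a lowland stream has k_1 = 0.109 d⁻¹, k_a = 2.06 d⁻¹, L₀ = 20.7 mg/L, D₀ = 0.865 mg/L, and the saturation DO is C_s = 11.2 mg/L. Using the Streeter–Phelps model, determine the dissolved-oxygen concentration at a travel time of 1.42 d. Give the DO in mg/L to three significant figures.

k_1 L₀/(k_a−k_1) = 0.109×20.7/(2.06−0.109) = 2.256/1.951 = 1.156 mg/L.
e^(−k_1 t) = e^(−0.109×1.420) = 0.8566; e^(−k_a t) = e^(−2.06×1.420) = 0.05365.
D = 1.156 × (0.8566 − 0.05365) + 0.865 × 0.05365 = 0.9286 + 0.04641 = 0.9750 mg/L.
DO = C_s − D = 11.2 − 0.9750 = 10.22 mg/L.

DO ≈ 10.2 mg/L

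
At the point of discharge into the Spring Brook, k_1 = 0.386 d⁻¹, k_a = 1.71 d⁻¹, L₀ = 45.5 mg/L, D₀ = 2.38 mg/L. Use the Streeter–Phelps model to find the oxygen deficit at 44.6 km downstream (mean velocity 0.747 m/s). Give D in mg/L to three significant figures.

D ≈ 6.82 mg/L

Travel time t = x/v = 44.6 km / (0.747 m/s) = 44600 m / 0.747 m/s = 59710 s = 0.6910 d.
k_1 L₀/(k_a−k_1) = 0.386×45.5/(1.71−0.386) = 17.56/1.324 = 13.27 mg/L.
e^(−k_1 t) = e^(−0.386×0.6910) = 0.7659; e^(−k_a t) = e^(−1.71×0.6910) = 0.3068.
D = 13.27 × (0.7659 − 0.3068) + 2.38 × 0.3068 = 6.090 + 0.7301 = 6.820 mg/L.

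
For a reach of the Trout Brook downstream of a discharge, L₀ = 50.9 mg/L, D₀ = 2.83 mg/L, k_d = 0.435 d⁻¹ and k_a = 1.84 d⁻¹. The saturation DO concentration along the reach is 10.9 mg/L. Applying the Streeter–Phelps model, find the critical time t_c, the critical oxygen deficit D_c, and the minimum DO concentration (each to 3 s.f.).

With k_a/k_d = 4.230 and 1 − D₀(k_a−k_d)/(k_d L₀) = 0.8204,
t_c = ln(4.230 × 0.8204) / (1.84 − 0.435) = ln(3.470) / 1.405 = 1.244/1.405 = 0.8856 d.
D_c = (k_d/k_a) L₀ e^(−k_d t_c) = (0.435/1.84) × 50.9 × e^(−0.435×0.8856) = 0.2364 × 50.9 × 0.6803 = 8.186 mg/L.
Minimum DO = C_s − D_c = 10.9 − 8.186 = 2.714 mg/L.

t_c ≈ 0.886 d; D_c ≈ 8.19 mg/L; min DO ≈ 2.71 mg/L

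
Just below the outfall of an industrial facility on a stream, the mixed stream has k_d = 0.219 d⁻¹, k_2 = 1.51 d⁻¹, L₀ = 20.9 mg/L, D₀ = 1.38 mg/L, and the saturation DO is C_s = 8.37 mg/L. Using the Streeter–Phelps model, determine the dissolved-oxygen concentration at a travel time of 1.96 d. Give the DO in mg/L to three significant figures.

k_d L₀/(k_2−k_d) = 0.219×20.9/(1.51−0.219) = 4.577/1.291 = 3.545 mg/L.
e^(−k_d t) = e^(−0.219×1.960) = 0.6510; e^(−k_2 t) = e^(−1.51×1.960) = 0.05184.
D = 3.545 × (0.6510 − 0.05184) + 1.38 × 0.05184 = 2.124 + 0.07154 = 2.196 mg/L.
DO = C_s − D = 8.37 − 2.196 = 6.174 mg/L.

DO ≈ 6.17 mg/L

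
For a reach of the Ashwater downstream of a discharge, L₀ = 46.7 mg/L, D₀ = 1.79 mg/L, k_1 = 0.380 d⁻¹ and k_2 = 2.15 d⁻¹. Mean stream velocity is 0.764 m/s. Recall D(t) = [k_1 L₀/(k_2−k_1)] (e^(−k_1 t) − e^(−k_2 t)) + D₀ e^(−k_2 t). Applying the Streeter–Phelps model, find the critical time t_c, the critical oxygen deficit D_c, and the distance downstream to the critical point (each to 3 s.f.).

At the critical point dD/dt = 0, so k_1 L₀ e^(−k_1 t) = k_2 D. Substituting D(t) from the Streeter–Phelps equation and solving for t gives
t_c = ln[(k_2/k_1)(1 − D₀(k_2−k_1)/(k_1 L₀))] / (k_2−k_1).
Here k_2−k_1 = 1.770 d⁻¹ and 1 − D₀(k_2−k_1)/(k_1 L₀) = 1 − 1.79×1.770/(0.380×46.7) = 0.8215, so
t_c = ln(5.658 × 0.8215) / 1.770 = 1.536 / 1.770 = 0.8680 d.
D_c = (k_1/k_2) L₀ e^(−k_1 t_c) = (0.380/2.15) × 46.7 × e^(−0.380×0.8680) = 0.1767 × 46.7 × 0.7190 = 5.935 mg/L.
x_c = v t_c = 0.764 m/s × 0.8680 d × 86400 s/d = 57300 m ≈ 57.3 km.

t_c ≈ 0.868 d; D_c ≈ 5.93 mg/L; x_c ≈ 57.3 km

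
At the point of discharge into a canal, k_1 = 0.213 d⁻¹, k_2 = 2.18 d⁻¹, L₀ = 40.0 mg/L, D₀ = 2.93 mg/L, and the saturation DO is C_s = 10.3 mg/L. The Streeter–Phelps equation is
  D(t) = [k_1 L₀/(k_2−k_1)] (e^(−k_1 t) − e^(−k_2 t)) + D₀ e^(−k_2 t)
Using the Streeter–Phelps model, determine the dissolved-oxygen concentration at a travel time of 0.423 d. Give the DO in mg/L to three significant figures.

DO ≈ 6.90 mg/L

k_1 L₀/(k_2−k_1) = 0.213×40.0/(2.18−0.213) = 8.520/1.967 = 4.331 mg/L.
e^(−k_1 t) = e^(−0.213×0.4230) = 0.9138; e^(−k_2 t) = e^(−2.18×0.4230) = 0.3977.
D = 4.331 × (0.9138 − 0.3977) + 2.93 × 0.3977 = 2.236 + 1.165 = 3.401 mg/L.
DO = C_s − D = 10.3 − 3.401 = 6.899 mg/L.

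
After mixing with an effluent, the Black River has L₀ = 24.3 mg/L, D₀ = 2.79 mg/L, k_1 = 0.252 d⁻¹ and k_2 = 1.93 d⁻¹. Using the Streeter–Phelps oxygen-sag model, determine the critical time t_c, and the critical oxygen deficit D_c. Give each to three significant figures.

t_c ≈ 0.351 d; D_c ≈ 2.90 mg/L

t_c = [1/(k_2−k_1)] ln[(k_2/k_1)(1 − D₀(k_2−k_1)/(k_1 L₀))]
= [1/(1.93−0.252)] ln[(1.93/0.252)(1 − 2.79×1.678/(0.252×24.3))]
= (1/1.678) ln[7.659 × 0.2355] = 0.5959 × ln(1.803) = 0.5959 × 0.5897 = 0.3514 d.
L(t_c) = L₀ e^(−k_1 t_c) = 24.3 × 0.9152 = 22.24 mg/L, and at the critical point k_2 D_c = k_1 L, so D_c = (0.252/1.93) × 22.24 = 2.904 mg/L.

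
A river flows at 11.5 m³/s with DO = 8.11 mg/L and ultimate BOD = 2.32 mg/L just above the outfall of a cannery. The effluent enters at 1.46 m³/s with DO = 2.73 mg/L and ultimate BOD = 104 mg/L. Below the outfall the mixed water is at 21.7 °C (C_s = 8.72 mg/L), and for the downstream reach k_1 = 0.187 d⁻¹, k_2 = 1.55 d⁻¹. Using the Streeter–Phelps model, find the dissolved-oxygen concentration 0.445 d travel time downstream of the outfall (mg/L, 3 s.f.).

Mixed DO = (11.5×8.11 + 1.46×2.73)/(11.5+1.46) = 97.25/12.96 = 7.504 mg/L.
Mixed L₀ = (11.5×2.32 + 1.46×104)/(12.96) = 178.5/12.96 = 13.77 mg/L.
Initial deficit D₀ = C_s − DO₀ = 8.72 − 7.504 = 1.216 mg/L.
D(0.445) = [0.187×13.77/(1.55−0.187)](e^(−0.187×0.445) − e^(−1.55×0.445)) + 1.216 e^(−1.55×0.445)
= 1.890 × (0.9202 − 0.5017) + 1.216 × 0.5017 = 1.401 mg/L.
DO = 8.72 − 1.401 = 7.319 mg/L.

DO ≈ 7.32 mg/L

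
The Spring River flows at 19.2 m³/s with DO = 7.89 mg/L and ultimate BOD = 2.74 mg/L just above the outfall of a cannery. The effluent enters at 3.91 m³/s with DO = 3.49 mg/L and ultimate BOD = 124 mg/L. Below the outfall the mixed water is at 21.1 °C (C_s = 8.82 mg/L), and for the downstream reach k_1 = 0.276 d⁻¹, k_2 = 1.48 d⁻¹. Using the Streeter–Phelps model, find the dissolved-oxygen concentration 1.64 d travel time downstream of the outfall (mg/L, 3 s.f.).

DO ≈ 5.75 mg/L

Mixed DO = (19.2×7.89 + 3.91×3.49)/(19.2+3.91) = 165.1/23.11 = 7.146 mg/L.
Mixed L₀ = (19.2×2.74 + 3.91×124)/(23.11) = 537.4/23.11 = 23.26 mg/L.
Initial deficit D₀ = C_s − DO₀ = 8.82 − 7.146 = 1.674 mg/L.
D(1.64) = [0.276×23.26/(1.48−0.276)](e^(−0.276×1.64) − e^(−1.48×1.64)) + 1.674 e^(−1.48×1.64)
= 5.331 × (0.6359 − 0.08828) + 1.674 × 0.08828 = 3.067 mg/L.
DO = 8.82 − 3.067 = 5.753 mg/L.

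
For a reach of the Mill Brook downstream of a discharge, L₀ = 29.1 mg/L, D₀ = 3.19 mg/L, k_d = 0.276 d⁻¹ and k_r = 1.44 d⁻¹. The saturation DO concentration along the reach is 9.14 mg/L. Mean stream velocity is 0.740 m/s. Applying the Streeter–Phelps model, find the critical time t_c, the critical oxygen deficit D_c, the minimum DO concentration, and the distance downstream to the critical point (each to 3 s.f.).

t_c = [1/(k_r−k_d)] ln[(k_r/k_d)(1 − D₀(k_r−k_d)/(k_d L₀))]
= [1/(1.44−0.276)] ln[(1.44/0.276)(1 − 3.19×1.164/(0.276×29.1))]
= (1/1.164) ln[5.217 × 0.5377] = 0.8591 × ln(2.805) = 0.8591 × 1.032 = 0.8862 d.
D_c = (k_d/k_r) L₀ e^(−k_d t_c) = (0.276/1.44) × 29.1 × e^(−0.276×0.8862) = 0.1917 × 29.1 × 0.7830 = 4.367 mg/L.
Minimum DO = C_s − D_c = 9.14 − 4.367 = 4.773 mg/L.
x_c = v t_c = 0.740 m/s × 0.8862 d × 86400 s/d = 56660 m ≈ 56.7 km.

t_c ≈ 0.886 d; D_c ≈ 4.37 mg/L; min DO ≈ 4.77 mg/L; x_c ≈ 56.7 km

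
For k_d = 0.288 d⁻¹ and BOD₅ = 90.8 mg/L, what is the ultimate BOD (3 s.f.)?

L₀ ≈ 119 mg/L

BOD₅ = L₀(1 − e^(−5k_d)) ⇒ L₀ = BOD₅ / (1 − e^(−5×0.288))
= 90.8 / (1 − 0.2369) = 90.8 / 0.7631 = 119.0 mg/L.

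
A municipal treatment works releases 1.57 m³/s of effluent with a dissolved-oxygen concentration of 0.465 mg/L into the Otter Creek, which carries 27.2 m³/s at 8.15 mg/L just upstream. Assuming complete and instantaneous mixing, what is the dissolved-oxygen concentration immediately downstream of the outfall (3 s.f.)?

Flow-weighted mixing: C = (Q_r C_r + Q_w C_w)/(Q_r + Q_w)
= (27.2×8.15 + 1.57×0.465)/(27.2 + 1.57) = 222.4/28.77 = 7.731 mg/L.

7.73 mg/L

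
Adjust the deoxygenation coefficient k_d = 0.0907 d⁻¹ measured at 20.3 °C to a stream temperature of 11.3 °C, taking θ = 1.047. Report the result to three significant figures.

k_d ≈ 0.0600 d⁻¹

k_d(T₂) = k_d(T₁) · θ^(T₂−T₁) = 0.0907 × 1.047^(11.3−20.3)
= 0.0907 × 1.047^-9.00 = 0.0907 × 0.6614 = 0.05999 d⁻¹.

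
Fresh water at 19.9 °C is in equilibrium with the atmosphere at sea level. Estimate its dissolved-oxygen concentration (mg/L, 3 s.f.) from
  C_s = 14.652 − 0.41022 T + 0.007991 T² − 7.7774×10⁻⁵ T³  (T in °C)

C_s ≈ 9.04 mg/L

C_s = 14.652 − 0.41022×19.9 + 0.007991×19.9² − 7.7774×10⁻⁵×19.9³ = 9.040 mg/L.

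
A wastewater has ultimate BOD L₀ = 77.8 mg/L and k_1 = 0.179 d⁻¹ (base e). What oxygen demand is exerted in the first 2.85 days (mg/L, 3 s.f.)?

y_t = L₀(1 − e^(−k_1 t)) = 77.8 × (1 − e^(−0.179×2.85))
= 77.8 × (1 − 0.6004) = 77.8 × 0.3996 = 31.09 mg/L.

y ≈ 31.1 mg/L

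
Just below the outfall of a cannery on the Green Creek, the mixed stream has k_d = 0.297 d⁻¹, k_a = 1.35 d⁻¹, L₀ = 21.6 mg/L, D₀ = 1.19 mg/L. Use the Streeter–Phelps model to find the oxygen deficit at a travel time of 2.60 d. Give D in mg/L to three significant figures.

D ≈ 2.67 mg/L

k_d L₀/(k_a−k_d) = 0.297×21.6/(1.35−0.297) = 6.415/1.053 = 6.092 mg/L.
e^(−k_d t) = e^(−0.297×2.600) = 0.4620; e^(−k_a t) = e^(−1.35×2.600) = 0.02990.
D = 6.092 × (0.4620 − 0.02990) + 1.19 × 0.02990 = 2.632 + 0.03558 = 2.668 mg/L.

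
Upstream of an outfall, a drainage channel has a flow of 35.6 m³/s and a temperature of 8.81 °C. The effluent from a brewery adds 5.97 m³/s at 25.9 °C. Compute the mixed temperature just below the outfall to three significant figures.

Flow-weighted mixing: C = (Q_r C_r + Q_w C_w)/(Q_r + Q_w)
= (35.6×8.81 + 5.97×25.9)/(35.6 + 5.97) = 468.3/41.57 = 11.26 °C.

11.3 °C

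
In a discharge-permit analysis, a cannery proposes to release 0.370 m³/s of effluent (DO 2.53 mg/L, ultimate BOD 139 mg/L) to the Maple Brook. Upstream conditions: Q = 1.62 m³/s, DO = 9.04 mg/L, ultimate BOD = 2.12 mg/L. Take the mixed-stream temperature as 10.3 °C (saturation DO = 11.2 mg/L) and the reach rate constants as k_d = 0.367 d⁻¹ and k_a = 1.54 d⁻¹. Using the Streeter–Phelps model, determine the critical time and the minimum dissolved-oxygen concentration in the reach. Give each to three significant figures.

t_c ≈ 0.800 d; minimum DO ≈ 6.30 mg/L

Mixed DO = (1.62×9.04 + 0.370×2.53)/(1.62+0.370) = 15.58/1.990 = 7.830 mg/L.
Mixed L₀ = (1.62×2.12 + 0.370×139)/(1.990) = 54.86/1.990 = 27.57 mg/L.
Initial deficit D₀ = C_s − DO₀ = 11.2 − 7.830 = 3.370 mg/L.
t_c = (1/1.173) ln[(1.54/0.367)(1 − 3.370×1.173/(0.367×27.57))] = 0.8525 × ln(2.557) = 0.8002 d.
D_c = (0.367/1.54) × 27.57 × e^(−0.367×0.8002) = 0.2383 × 27.57 × 0.7455 = 4.898 mg/L.
Minimum DO = 11.2 − 4.898 = 6.302 mg/L.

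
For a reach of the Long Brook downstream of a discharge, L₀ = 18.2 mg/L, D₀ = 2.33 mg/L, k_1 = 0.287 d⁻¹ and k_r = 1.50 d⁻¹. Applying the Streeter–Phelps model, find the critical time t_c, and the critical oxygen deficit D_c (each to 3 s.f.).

At the critical point dD/dt = 0, so k_1 L₀ e^(−k_1 t) = k_r D. Substituting D(t) from the Streeter–Phelps equation and solving for t gives
t_c = ln[(k_r/k_1)(1 − D₀(k_r−k_1)/(k_1 L₀))] / (k_r−k_1).
Here k_r−k_1 = 1.213 d⁻¹ and 1 − D₀(k_r−k_1)/(k_1 L₀) = 1 − 2.33×1.213/(0.287×18.2) = 0.4589, so
t_c = ln(5.226 × 0.4589) / 1.213 = 0.8749 / 1.213 = 0.7212 d.
L(t_c) = L₀ e^(−k_1 t_c) = 18.2 × 0.8130 = 14.80 mg/L, and at the critical point k_r D_c = k_1 L, so D_c = (0.287/1.50) × 14.80 = 2.831 mg/L.

t_c ≈ 0.721 d; D_c ≈ 2.83 mg/L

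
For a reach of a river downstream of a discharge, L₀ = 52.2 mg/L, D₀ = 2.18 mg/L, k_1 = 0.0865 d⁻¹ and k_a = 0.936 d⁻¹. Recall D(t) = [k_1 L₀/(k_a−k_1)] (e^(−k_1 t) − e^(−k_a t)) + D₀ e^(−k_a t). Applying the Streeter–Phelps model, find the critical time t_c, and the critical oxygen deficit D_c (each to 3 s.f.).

At the critical point dD/dt = 0, so k_1 L₀ e^(−k_1 t) = k_a D. Substituting D(t) from the Streeter–Phelps equation and solving for t gives
t_c = ln[(k_a/k_1)(1 − D₀(k_a−k_1)/(k_1 L₀))] / (k_a−k_1).
Here k_a−k_1 = 0.8495 d⁻¹ and 1 − D₀(k_a−k_1)/(k_1 L₀) = 1 − 2.18×0.8495/(0.0865×52.2) = 0.5899, so
t_c = ln(10.82 × 0.5899) / 0.8495 = 1.854 / 0.8495 = 2.182 d.
D_c = (k_1/k_a) L₀ e^(−k_1 t_c) = (0.0865/0.936) × 52.2 × e^(−0.0865×2.182) = 0.09241 × 52.2 × 0.8280 = 3.994 mg/L.

t_c ≈ 2.18 d; D_c ≈ 3.99 mg/L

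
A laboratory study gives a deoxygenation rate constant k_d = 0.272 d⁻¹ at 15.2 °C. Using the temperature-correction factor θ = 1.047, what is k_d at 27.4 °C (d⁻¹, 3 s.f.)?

k_d(T₂) = k_d(T₁) · θ^(T₂−T₁) = 0.272 × 1.047^(27.4−15.2)
= 0.272 × 1.047^12.2 = 0.272 × 1.751 = 0.4763 d⁻¹.

k_d ≈ 0.476 d⁻¹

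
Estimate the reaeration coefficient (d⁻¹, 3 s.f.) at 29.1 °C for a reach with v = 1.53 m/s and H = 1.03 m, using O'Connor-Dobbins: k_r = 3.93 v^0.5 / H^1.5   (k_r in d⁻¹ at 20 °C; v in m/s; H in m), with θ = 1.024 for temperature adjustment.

k_r ≈ 5.77 d⁻¹

k_r(20) = 3.93 × 1.53^0.5 / 1.03^1.5 = 3.93 × 1.237 / 1.045 = 4.650 d⁻¹.
k_r(29.1) = 4.650 × 1.024^(29.1−20) = 4.650 × 1.241 = 5.770 d⁻¹.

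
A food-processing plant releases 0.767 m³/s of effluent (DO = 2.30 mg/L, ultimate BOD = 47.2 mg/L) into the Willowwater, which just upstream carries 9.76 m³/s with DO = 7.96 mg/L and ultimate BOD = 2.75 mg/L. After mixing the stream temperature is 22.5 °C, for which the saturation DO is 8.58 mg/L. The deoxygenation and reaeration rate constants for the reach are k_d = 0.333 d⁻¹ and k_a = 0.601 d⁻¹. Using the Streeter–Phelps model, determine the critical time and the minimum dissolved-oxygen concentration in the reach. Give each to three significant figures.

t_c ≈ 1.65 d; minimum DO ≈ 6.66 mg/L

Mixed DO = (9.76×7.96 + 0.767×2.30)/(9.76+0.767) = 79.45/10.53 = 7.548 mg/L.
Mixed L₀ = (9.76×2.75 + 0.767×47.2)/(10.53) = 63.04/10.53 = 5.989 mg/L.
Initial deficit D₀ = C_s − DO₀ = 8.58 − 7.548 = 1.032 mg/L.
t_c = (1/0.2680) ln[(0.601/0.333)(1 − 1.032×0.2680/(0.333×5.989))] = 3.731 × ln(1.554) = 1.646 d.
D_c = (0.333/0.601) × 5.989 × e^(−0.333×1.646) = 0.5541 × 5.989 × 0.5781 = 1.918 mg/L.
Minimum DO = 8.58 − 1.918 = 6.662 mg/L.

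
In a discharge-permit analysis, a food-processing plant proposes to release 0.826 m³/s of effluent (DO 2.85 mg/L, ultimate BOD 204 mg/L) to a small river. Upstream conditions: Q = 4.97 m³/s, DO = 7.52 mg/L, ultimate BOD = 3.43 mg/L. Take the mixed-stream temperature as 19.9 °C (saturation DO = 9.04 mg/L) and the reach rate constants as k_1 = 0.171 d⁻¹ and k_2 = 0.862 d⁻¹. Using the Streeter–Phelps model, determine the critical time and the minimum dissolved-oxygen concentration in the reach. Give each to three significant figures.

Mixed DO = (4.97×7.52 + 0.826×2.85)/(4.97+0.826) = 39.73/5.796 = 6.854 mg/L.
Mixed L₀ = (4.97×3.43 + 0.826×204)/(5.796) = 185.6/5.796 = 32.01 mg/L.
Initial deficit D₀ = C_s − DO₀ = 9.04 − 6.854 = 2.186 mg/L.
t_c = (1/0.6910) ln[(0.862/0.171)(1 − 2.186×0.6910/(0.171×32.01))] = 1.447 × ln(3.650) = 1.874 d.
D_c = (0.171/0.862) × 32.01 × e^(−0.171×1.874) = 0.1984 × 32.01 × 0.7258 = 4.610 mg/L.
Minimum DO = 9.04 − 4.610 = 4.430 mg/L.

t_c ≈ 1.87 d; minimum DO ≈ 4.43 mg/L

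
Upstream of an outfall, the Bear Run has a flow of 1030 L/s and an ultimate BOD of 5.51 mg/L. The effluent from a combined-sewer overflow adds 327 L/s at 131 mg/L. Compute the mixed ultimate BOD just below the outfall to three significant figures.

35.7 mg/L

Flow-weighted mixing: C = (Q_r C_r + Q_w C_w)/(Q_r + Q_w)
= (1030×5.51 + 327×131)/(1030 + 327) = 48510/1357 = 35.75 mg/L.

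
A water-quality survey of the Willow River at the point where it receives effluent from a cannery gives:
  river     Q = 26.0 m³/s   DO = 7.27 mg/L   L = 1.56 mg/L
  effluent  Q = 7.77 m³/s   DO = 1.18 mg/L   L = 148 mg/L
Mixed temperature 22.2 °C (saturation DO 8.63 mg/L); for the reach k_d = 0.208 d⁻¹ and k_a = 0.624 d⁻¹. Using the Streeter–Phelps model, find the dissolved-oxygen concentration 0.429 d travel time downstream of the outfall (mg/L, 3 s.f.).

Mixed DO = (26.0×7.27 + 7.77×1.18)/(26.0+7.77) = 198.2/33.77 = 5.869 mg/L.
Mixed L₀ = (26.0×1.56 + 7.77×148)/(33.77) = 1191/33.77 = 35.25 mg/L.
Initial deficit D₀ = C_s − DO₀ = 8.63 − 5.869 = 2.761 mg/L.
D(0.429) = [0.208×35.25/(0.624−0.208)](e^(−0.208×0.429) − e^(−0.624×0.429)) + 2.761 e^(−0.624×0.429)
= 17.63 × (0.9146 − 0.7651) + 2.761 × 0.7651 = 4.748 mg/L.
DO = 8.63 − 4.748 = 3.882 mg/L.

DO ≈ 3.88 mg/L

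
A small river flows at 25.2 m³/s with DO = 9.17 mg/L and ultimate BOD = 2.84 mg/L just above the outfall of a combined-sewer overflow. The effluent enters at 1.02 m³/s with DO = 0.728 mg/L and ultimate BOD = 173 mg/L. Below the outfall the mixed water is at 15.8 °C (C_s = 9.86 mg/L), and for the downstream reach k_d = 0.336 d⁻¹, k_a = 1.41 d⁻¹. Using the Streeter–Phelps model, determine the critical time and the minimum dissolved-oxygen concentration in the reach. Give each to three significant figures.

Mixed DO = (25.2×9.17 + 1.02×0.728)/(25.2+1.02) = 231.8/26.22 = 8.842 mg/L.
Mixed L₀ = (25.2×2.84 + 1.02×173)/(26.22) = 248.0/26.22 = 9.459 mg/L.
Initial deficit D₀ = C_s − DO₀ = 9.86 − 8.842 = 1.018 mg/L.
t_c = (1/1.074) ln[(1.41/0.336)(1 − 1.018×1.074/(0.336×9.459))] = 0.9311 × ln(2.752) = 0.9427 d.
D_c = (0.336/1.41) × 9.459 × e^(−0.336×0.9427) = 0.2383 × 9.459 × 0.7285 = 1.642 mg/L.
Minimum DO = 9.86 − 1.642 = 8.218 mg/L.

t_c ≈ 0.943 d; minimum DO ≈ 8.22 mg/L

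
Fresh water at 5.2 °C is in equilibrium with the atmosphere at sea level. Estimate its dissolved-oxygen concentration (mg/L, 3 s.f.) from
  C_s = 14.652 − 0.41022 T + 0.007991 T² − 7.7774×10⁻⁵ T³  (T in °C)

C_s = 14.652 − 0.41022×5.2 + 0.007991×5.2² − 7.7774×10⁻⁵×5.2³ = 12.72 mg/L.

C_s ≈ 12.7 mg/L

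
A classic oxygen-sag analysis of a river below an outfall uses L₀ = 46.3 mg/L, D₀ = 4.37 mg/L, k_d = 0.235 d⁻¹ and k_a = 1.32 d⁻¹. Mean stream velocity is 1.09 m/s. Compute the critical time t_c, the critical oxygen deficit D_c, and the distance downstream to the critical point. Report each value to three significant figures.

t_c = [1/(k_a−k_d)] ln[(k_a/k_d)(1 − D₀(k_a−k_d)/(k_d L₀))]
= [1/(1.32−0.235)] ln[(1.32/0.235)(1 − 4.37×1.085/(0.235×46.3))]
= (1/1.085) ln[5.617 × 0.5642] = 0.9217 × ln(3.169) = 0.9217 × 1.153 = 1.063 d.
L(t_c) = L₀ e^(−k_d t_c) = 46.3 × 0.7789 = 36.06 mg/L, and at the critical point k_a D_c = k_d L, so D_c = (0.235/1.32) × 36.06 = 6.421 mg/L.
x_c = v t_c = 1.09 m/s × 1.063 d × 86400 s/d = 100100 m ≈ 100 km.

t_c ≈ 1.06 d; D_c ≈ 6.42 mg/L; x_c ≈ 100 km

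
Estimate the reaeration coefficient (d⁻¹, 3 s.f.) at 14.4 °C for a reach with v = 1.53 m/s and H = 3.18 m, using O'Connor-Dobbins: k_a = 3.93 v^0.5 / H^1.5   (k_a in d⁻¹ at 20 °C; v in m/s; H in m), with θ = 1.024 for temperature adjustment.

k_a(20) = 3.93 × 1.53^0.5 / 3.18^1.5 = 3.93 × 1.237 / 5.671 = 0.8572 d⁻¹.
k_a(14.4) = 0.8572 × 1.024^(14.4−20) = 0.8572 × 0.8756 = 0.7506 d⁻¹.

k_a ≈ 0.751 d⁻¹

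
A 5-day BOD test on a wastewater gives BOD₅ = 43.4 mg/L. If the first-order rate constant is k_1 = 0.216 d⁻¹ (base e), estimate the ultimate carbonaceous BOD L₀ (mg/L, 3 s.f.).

L₀ ≈ 65.7 mg/L

BOD₅ = L₀(1 − e^(−5k_1)) ⇒ L₀ = BOD₅ / (1 − e^(−5×0.216))
= 43.4 / (1 − 0.3396) = 43.4 / 0.6604 = 65.72 mg/L.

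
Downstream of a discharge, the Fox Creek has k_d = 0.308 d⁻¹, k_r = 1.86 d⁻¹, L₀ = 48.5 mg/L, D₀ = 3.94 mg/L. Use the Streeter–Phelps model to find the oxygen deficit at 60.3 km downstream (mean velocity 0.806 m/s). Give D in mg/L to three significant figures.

Travel time t = x/v = 60.3 km / (0.806 m/s) = 60300 m / 0.806 m/s = 74810 s = 0.8659 d.
k_d L₀/(k_r−k_d) = 0.308×48.5/(1.86−0.308) = 14.94/1.552 = 9.625 mg/L.
e^(−k_d t) = e^(−0.308×0.8659) = 0.7659; e^(−k_r t) = e^(−1.86×0.8659) = 0.1998.
D = 9.625 × (0.7659 − 0.1998) + 3.94 × 0.1998 = 5.449 + 0.7871 = 6.236 mg/L.

D ≈ 6.24 mg/L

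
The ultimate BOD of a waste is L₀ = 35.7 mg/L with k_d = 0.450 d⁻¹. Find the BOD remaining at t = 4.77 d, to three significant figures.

L_t = L₀ e^(−k_d t) = 35.7 × e^(−0.450×4.77) = 35.7 × 0.1169 = 4.173 mg/L.

L ≈ 4.17 mg/L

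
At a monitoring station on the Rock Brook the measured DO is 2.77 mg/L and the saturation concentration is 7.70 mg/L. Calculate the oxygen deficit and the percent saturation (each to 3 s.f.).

D ≈ 4.93 mg/L; 36.0 % saturation

D = C_s − C = 7.70 − 2.77 = 4.93 mg/L.
% saturation = 2.77/7.70 × 100 = 36.0 %.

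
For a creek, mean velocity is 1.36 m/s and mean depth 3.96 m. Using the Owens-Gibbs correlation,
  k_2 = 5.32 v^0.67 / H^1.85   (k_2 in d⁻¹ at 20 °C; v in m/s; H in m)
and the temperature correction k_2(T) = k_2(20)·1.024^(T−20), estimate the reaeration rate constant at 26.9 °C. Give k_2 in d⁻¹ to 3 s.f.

k_2(20) = 5.32 × 1.36^0.67 / 3.96^1.85 = 5.32 × 1.229 / 12.76 = 0.5124 d⁻¹.
k_2(26.9) = 0.5124 × 1.024^(26.9−20) = 0.5124 × 1.178 = 0.6036 d⁻¹.

k_2 ≈ 0.604 d⁻¹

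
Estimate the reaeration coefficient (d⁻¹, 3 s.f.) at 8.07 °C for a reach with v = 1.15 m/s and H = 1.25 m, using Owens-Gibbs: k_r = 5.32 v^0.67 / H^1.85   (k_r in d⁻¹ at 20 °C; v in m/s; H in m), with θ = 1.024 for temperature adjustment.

k_r(20) = 5.32 × 1.15^0.67 / 1.25^1.85 = 5.32 × 1.098 / 1.511 = 3.866 d⁻¹.
k_r(8.07) = 3.866 × 1.024^(8.07−20) = 3.866 × 0.7536 = 2.914 d⁻¹.

k_r ≈ 2.91 d⁻¹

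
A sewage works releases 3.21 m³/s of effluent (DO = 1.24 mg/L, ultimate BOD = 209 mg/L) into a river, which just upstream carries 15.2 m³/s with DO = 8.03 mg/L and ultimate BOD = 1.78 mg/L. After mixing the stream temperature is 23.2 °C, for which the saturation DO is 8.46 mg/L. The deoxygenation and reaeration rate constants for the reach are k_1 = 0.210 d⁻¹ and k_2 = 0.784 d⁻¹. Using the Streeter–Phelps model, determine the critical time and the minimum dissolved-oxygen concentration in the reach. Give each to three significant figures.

t_c ≈ 2.08 d; minimum DO ≈ 1.90 mg/L

Mixed DO = (15.2×8.03 + 3.21×1.24)/(15.2+3.21) = 126.0/18.41 = 6.846 mg/L.
Mixed L₀ = (15.2×1.78 + 3.21×209)/(18.41) = 697.9/18.41 = 37.91 mg/L.
Initial deficit D₀ = C_s − DO₀ = 8.46 − 6.846 = 1.614 mg/L.
t_c = (1/0.5740) ln[(0.784/0.210)(1 − 1.614×0.5740/(0.210×37.91))] = 1.742 × ln(3.299) = 2.079 d.
D_c = (0.210/0.784) × 37.91 × e^(−0.210×2.079) = 0.2679 × 37.91 × 0.6462 = 6.562 mg/L.
Minimum DO = 8.46 − 6.562 = 1.898 mg/L.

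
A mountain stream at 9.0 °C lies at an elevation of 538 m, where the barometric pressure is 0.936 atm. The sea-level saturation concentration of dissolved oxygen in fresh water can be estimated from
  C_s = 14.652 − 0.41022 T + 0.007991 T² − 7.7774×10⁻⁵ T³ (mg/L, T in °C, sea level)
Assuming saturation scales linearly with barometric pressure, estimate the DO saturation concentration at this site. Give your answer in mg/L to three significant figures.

At sea level: C_s = 14.652 − 0.41022×9.0 + 0.007991×9.0² − 7.7774×10⁻⁵×9.0³ = 11.55 mg/L.
Pressure correction: C_s' = 11.55 × 0.936 = 10.81 mg/L.

C_s ≈ 10.8 mg/L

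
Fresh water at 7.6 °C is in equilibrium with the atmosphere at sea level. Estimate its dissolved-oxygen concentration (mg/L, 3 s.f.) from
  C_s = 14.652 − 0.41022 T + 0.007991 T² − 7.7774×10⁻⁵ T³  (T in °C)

C_s = 14.652 − 0.41022×7.6 + 0.007991×7.6² − 7.7774×10⁻⁵×7.6³ = 11.96 mg/L.

C_s ≈ 12.0 mg/L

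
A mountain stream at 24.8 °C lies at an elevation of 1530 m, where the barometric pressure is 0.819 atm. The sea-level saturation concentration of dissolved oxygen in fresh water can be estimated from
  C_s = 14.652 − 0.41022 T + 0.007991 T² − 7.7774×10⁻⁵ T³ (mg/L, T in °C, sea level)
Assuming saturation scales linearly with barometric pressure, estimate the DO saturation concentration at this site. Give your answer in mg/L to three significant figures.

At sea level: C_s = 14.652 − 0.41022×24.8 + 0.007991×24.8² − 7.7774×10⁻⁵×24.8³ = 8.207 mg/L.
Pressure correction: C_s' = 8.207 × 0.819 = 6.722 mg/L.

C_s ≈ 6.72 mg/L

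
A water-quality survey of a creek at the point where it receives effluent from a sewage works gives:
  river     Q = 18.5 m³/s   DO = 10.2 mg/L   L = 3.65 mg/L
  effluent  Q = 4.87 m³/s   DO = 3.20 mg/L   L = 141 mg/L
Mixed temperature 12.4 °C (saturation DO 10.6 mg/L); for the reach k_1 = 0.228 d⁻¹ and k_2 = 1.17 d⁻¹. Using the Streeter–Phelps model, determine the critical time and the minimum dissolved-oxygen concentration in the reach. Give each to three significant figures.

Mixed DO = (18.5×10.2 + 4.87×3.20)/(18.5+4.87) = 204.3/23.37 = 8.741 mg/L.
Mixed L₀ = (18.5×3.65 + 4.87×141)/(23.37) = 754.2/23.37 = 32.27 mg/L.
Initial deficit D₀ = C_s − DO₀ = 10.6 − 8.741 = 1.859 mg/L.
t_c = (1/0.9420) ln[(1.17/0.228)(1 − 1.859×0.9420/(0.228×32.27))] = 1.062 × ln(3.910) = 1.448 d.
D_c = (0.228/1.17) × 32.27 × e^(−0.228×1.448) = 0.1949 × 32.27 × 0.7189 = 4.521 mg/L.
Minimum DO = 10.6 − 4.521 = 6.079 mg/L.

t_c ≈ 1.45 d; minimum DO ≈ 6.08 mg/L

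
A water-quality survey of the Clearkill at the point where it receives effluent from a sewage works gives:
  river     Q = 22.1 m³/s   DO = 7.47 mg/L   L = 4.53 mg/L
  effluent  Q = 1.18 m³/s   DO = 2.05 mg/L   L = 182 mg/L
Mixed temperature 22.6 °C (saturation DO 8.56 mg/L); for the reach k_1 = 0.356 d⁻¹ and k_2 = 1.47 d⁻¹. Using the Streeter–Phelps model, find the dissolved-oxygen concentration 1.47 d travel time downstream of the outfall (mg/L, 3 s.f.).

DO ≈ 6.34 mg/L

Mixed DO = (22.1×7.47 + 1.18×2.05)/(22.1+1.18) = 167.5/23.28 = 7.195 mg/L.
Mixed L₀ = (22.1×4.53 + 1.18×182)/(23.28) = 314.9/23.28 = 13.53 mg/L.
Initial deficit D₀ = C_s − DO₀ = 8.56 − 7.195 = 1.365 mg/L.
D(1.47) = [0.356×13.53/(1.47−0.356)](e^(−0.356×1.47) − e^(−1.47×1.47)) + 1.365 e^(−1.47×1.47)
= 4.322 × (0.5926 − 0.1152) + 1.365 × 0.1152 = 2.220 mg/L.
DO = 8.56 − 2.220 = 6.340 mg/L.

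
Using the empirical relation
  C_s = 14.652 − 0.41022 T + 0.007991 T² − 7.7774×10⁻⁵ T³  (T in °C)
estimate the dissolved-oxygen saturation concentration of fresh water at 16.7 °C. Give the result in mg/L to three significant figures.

C_s = 14.652 − 0.41022×16.7 + 0.007991×16.7² − 7.7774×10⁻⁵×16.7³ = 9.668 mg/L.

C_s ≈ 9.67 mg/L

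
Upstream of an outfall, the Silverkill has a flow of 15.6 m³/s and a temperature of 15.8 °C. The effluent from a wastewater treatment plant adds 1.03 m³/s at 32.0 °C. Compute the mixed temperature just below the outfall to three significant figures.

Flow-weighted mixing: C = (Q_r C_r + Q_w C_w)/(Q_r + Q_w)
= (15.6×15.8 + 1.03×32.0)/(15.6 + 1.03) = 279.4/16.63 = 16.80 °C.

16.8 °C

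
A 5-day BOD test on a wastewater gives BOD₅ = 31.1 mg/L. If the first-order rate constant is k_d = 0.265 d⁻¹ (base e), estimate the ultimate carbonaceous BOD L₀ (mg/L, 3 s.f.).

BOD₅ = L₀(1 − e^(−5k_d)) ⇒ L₀ = BOD₅ / (1 − e^(−5×0.265))
= 31.1 / (1 − 0.2658) = 31.1 / 0.7342 = 42.36 mg/L.

L₀ ≈ 42.4 mg/L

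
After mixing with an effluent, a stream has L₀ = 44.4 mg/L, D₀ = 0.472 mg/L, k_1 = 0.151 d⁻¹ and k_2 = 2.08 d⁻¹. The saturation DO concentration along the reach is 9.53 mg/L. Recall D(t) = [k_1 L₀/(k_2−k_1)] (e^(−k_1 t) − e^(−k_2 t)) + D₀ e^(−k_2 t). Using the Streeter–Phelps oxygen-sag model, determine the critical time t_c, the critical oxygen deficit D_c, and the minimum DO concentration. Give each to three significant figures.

t_c = [1/(k_2−k_1)] ln[(k_2/k_1)(1 − D₀(k_2−k_1)/(k_1 L₀))]
= [1/(2.08−0.151)] ln[(2.08/0.151)(1 − 0.472×1.929/(0.151×44.4))]
= (1/1.929) ln[13.77 × 0.8642] = 0.5184 × ln(11.90) = 0.5184 × 2.477 = 1.284 d.
D_c = (k_1/k_2) L₀ e^(−k_1 t_c) = (0.151/2.08) × 44.4 × e^(−0.151×1.284) = 0.07260 × 44.4 × 0.8238 = 2.655 mg/L.
Minimum DO = C_s − D_c = 9.53 − 2.655 = 6.875 mg/L.

t_c ≈ 1.28 d; D_c ≈ 2.66 mg/L; min DO ≈ 6.87 mg/L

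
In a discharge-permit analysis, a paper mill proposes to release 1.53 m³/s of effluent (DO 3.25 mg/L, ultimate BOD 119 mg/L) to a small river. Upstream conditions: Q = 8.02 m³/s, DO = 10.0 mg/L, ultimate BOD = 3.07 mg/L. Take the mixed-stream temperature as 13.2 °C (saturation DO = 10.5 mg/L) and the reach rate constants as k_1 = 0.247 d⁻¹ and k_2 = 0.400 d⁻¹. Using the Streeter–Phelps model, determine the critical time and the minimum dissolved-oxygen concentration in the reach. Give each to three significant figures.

t_c ≈ 2.85 d; minimum DO ≈ 3.89 mg/L

Mixed DO = (8.02×10.0 + 1.53×3.25)/(8.02+1.53) = 85.17/9.550 = 8.919 mg/L.
Mixed L₀ = (8.02×3.07 + 1.53×119)/(9.550) = 206.7/9.550 = 21.64 mg/L.
Initial deficit D₀ = C_s − DO₀ = 10.5 − 8.919 = 1.581 mg/L.
t_c = (1/0.1530) ln[(0.400/0.247)(1 − 1.581×0.1530/(0.247×21.64))] = 6.536 × ln(1.546) = 2.848 d.
D_c = (0.247/0.400) × 21.64 × e^(−0.247×2.848) = 0.6175 × 21.64 × 0.4949 = 6.614 mg/L.
Minimum DO = 10.5 − 6.614 = 3.886 mg/L.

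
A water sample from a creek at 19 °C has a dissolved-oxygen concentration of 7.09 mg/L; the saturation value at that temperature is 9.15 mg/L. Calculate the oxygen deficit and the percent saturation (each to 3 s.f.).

D = C_s − C = 9.15 − 7.09 = 2.06 mg/L.
% saturation = 7.09/9.15 × 100 = 77.5 %.

D ≈ 2.06 mg/L; 77.5 % saturation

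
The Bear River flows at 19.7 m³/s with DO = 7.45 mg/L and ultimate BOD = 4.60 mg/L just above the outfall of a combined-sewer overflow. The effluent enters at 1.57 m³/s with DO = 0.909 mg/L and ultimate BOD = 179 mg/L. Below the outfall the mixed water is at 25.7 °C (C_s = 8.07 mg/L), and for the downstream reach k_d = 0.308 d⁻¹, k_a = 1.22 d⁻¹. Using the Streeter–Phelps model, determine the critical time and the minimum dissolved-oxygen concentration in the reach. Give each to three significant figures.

t_c ≈ 1.28 d; minimum DO ≈ 5.10 mg/L

Mixed DO = (19.7×7.45 + 1.57×0.909)/(19.7+1.57) = 148.2/21.27 = 6.967 mg/L.
Mixed L₀ = (19.7×4.60 + 1.57×179)/(21.27) = 371.7/21.27 = 17.47 mg/L.
Initial deficit D₀ = C_s − DO₀ = 8.07 − 6.967 = 1.103 mg/L.
t_c = (1/0.9120) ln[(1.22/0.308)(1 − 1.103×0.9120/(0.308×17.47))] = 1.096 × ln(3.221) = 1.282 d.
D_c = (0.308/1.22) × 17.47 × e^(−0.308×1.282) = 0.2525 × 17.47 × 0.6737 = 2.972 mg/L.
Minimum DO = 8.07 − 2.972 = 5.098 mg/L.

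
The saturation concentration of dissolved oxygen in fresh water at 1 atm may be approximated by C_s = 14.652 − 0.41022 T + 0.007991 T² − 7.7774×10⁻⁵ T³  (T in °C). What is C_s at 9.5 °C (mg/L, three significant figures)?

C_s ≈ 11.4 mg/L

C_s = 14.652 − 0.41022×9.5 + 0.007991×9.5² − 7.7774×10⁻⁵×9.5³ = 11.41 mg/L.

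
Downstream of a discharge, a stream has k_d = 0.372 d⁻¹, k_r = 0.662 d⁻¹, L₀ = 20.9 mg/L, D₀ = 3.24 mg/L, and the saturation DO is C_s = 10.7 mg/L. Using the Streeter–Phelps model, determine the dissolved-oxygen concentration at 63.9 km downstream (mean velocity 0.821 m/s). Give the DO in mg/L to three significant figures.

Travel time t = x/v = 63.9 km / (0.821 m/s) = 63900 m / 0.821 m/s = 77830 s = 0.9008 d.
k_d L₀/(k_r−k_d) = 0.372×20.9/(0.662−0.372) = 7.775/0.2900 = 26.81 mg/L.
e^(−k_d t) = e^(−0.372×0.9008) = 0.7153; e^(−k_r t) = e^(−0.662×0.9008) = 0.5508.
D = 26.81 × (0.7153 − 0.5508) + 3.24 × 0.5508 = 4.409 + 1.785 = 6.193 mg/L.
DO = C_s − D = 10.7 − 6.193 = 4.507 mg/L.

DO ≈ 4.51 mg/L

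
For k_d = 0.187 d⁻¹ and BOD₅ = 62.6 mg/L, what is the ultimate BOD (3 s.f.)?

L₀ ≈ 103 mg/L

BOD₅ = L₀(1 − e^(−5k_d)) ⇒ L₀ = BOD₅ / (1 − e^(−5×0.187))
= 62.6 / (1 − 0.3926) = 62.6 / 0.6074 = 103.1 mg/L.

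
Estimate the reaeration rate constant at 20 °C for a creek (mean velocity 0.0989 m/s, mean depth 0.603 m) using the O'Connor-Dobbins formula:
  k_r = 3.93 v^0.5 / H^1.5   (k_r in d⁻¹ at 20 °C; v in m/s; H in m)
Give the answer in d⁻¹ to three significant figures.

k_r = 3.93 × 0.0989^0.5 / 0.603^1.5 = 3.93 × 0.3145 / 0.4682 = 2.639 d⁻¹.

k_r ≈ 2.64 d⁻¹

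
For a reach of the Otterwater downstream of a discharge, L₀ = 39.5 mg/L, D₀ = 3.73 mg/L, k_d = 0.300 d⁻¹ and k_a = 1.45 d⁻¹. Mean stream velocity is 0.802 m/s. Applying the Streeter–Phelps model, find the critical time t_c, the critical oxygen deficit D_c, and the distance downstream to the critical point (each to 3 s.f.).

With k_a/k_d = 4.833 and 1 − D₀(k_a−k_d)/(k_d L₀) = 0.6380,
t_c = ln(4.833 × 0.6380) / (1.45 − 0.300) = ln(3.084) / 1.150 = 1.126/1.150 = 0.9793 d.
L(t_c) = L₀ e^(−k_d t_c) = 39.5 × 0.7454 = 29.44 mg/L, and at the critical point k_a D_c = k_d L, so D_c = (0.300/1.45) × 29.44 = 6.092 mg/L.
x_c = v t_c = 0.802 m/s × 0.9793 d × 86400 s/d = 67860 m ≈ 67.9 km.

t_c ≈ 0.979 d; D_c ≈ 6.09 mg/L; x_c ≈ 67.9 km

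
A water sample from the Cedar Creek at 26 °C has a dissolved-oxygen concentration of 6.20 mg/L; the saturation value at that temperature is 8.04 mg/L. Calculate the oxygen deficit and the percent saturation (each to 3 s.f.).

D = C_s − C = 8.04 − 6.20 = 1.84 mg/L.
% saturation = 6.20/8.04 × 100 = 77.1 %.

D ≈ 1.84 mg/L; 77.1 % saturation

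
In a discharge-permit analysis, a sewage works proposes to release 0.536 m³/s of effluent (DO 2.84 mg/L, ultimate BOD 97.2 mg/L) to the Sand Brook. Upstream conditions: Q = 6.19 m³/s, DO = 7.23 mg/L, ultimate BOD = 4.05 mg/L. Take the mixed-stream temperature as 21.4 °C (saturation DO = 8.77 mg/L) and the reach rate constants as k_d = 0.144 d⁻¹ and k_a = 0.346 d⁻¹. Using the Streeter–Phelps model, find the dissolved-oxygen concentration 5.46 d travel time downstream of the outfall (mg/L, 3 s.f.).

Mixed DO = (6.19×7.23 + 0.536×2.84)/(6.19+0.536) = 46.28/6.726 = 6.880 mg/L.
Mixed L₀ = (6.19×4.05 + 0.536×97.2)/(6.726) = 77.17/6.726 = 11.47 mg/L.
Initial deficit D₀ = C_s − DO₀ = 8.77 − 6.880 = 1.890 mg/L.
D(5.46) = [0.144×11.47/(0.346−0.144)](e^(−0.144×5.46) − e^(−0.346×5.46)) + 1.890 e^(−0.346×5.46)
= 8.179 × (0.4556 − 0.1512) + 1.890 × 0.1512 = 2.775 mg/L.
DO = 8.77 − 2.775 = 5.995 mg/L.

DO ≈ 5.99 mg/L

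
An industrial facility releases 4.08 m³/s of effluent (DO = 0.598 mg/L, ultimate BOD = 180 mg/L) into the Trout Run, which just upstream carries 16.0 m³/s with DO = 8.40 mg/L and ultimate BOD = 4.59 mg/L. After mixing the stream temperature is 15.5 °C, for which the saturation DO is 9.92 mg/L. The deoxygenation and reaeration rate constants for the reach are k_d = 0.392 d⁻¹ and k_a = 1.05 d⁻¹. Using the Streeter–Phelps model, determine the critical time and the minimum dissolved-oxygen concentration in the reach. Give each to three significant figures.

Mixed DO = (16.0×8.40 + 4.08×0.598)/(16.0+4.08) = 136.8/20.08 = 6.815 mg/L.
Mixed L₀ = (16.0×4.59 + 4.08×180)/(20.08) = 807.8/20.08 = 40.23 mg/L.
Initial deficit D₀ = C_s − DO₀ = 9.92 − 6.815 = 3.105 mg/L.
t_c = (1/0.6580) ln[(1.05/0.392)(1 − 3.105×0.6580/(0.392×40.23))] = 1.520 × ln(2.332) = 1.287 d.
D_c = (0.392/1.05) × 40.23 × e^(−0.392×1.287) = 0.3733 × 40.23 × 0.6039 = 9.071 mg/L.
Minimum DO = 9.92 − 9.071 = 0.8494 mg/L.

t_c ≈ 1.29 d; minimum DO ≈ 0.849 mg/L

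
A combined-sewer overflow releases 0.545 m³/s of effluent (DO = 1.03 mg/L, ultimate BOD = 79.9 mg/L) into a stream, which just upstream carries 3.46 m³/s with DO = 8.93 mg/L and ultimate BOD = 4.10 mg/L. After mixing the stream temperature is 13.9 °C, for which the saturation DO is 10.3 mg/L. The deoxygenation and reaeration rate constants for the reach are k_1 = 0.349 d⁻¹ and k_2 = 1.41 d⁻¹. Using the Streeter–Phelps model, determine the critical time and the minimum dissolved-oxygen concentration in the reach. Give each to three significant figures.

Mixed DO = (3.46×8.93 + 0.545×1.03)/(3.46+0.545) = 31.46/4.005 = 7.855 mg/L.
Mixed L₀ = (3.46×4.10 + 0.545×79.9)/(4.005) = 57.73/4.005 = 14.41 mg/L.
Initial deficit D₀ = C_s − DO₀ = 10.3 − 7.855 = 2.445 mg/L.
t_c = (1/1.061) ln[(1.41/0.349)(1 − 2.445×1.061/(0.349×14.41))] = 0.9425 × ln(1.957) = 0.6327 d.
D_c = (0.349/1.41) × 14.41 × e^(−0.349×0.6327) = 0.2475 × 14.41 × 0.8019 = 2.861 mg/L.
Minimum DO = 10.3 − 2.861 = 7.439 mg/L.

t_c ≈ 0.633 d; minimum DO ≈ 7.44 mg/L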